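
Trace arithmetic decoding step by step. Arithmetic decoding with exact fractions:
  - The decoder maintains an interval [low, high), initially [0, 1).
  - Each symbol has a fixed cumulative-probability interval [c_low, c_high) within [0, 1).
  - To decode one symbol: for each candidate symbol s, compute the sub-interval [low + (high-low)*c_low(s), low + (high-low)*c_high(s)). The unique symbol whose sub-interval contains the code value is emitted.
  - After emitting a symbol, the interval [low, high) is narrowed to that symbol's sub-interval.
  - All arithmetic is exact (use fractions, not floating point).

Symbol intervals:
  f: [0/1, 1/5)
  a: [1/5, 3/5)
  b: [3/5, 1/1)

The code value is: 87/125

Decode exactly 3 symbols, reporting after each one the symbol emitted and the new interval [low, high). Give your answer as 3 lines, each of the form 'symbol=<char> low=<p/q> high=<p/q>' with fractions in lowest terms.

Step 1: interval [0/1, 1/1), width = 1/1 - 0/1 = 1/1
  'f': [0/1 + 1/1*0/1, 0/1 + 1/1*1/5) = [0/1, 1/5)
  'a': [0/1 + 1/1*1/5, 0/1 + 1/1*3/5) = [1/5, 3/5)
  'b': [0/1 + 1/1*3/5, 0/1 + 1/1*1/1) = [3/5, 1/1) <- contains code 87/125
  emit 'b', narrow to [3/5, 1/1)
Step 2: interval [3/5, 1/1), width = 1/1 - 3/5 = 2/5
  'f': [3/5 + 2/5*0/1, 3/5 + 2/5*1/5) = [3/5, 17/25)
  'a': [3/5 + 2/5*1/5, 3/5 + 2/5*3/5) = [17/25, 21/25) <- contains code 87/125
  'b': [3/5 + 2/5*3/5, 3/5 + 2/5*1/1) = [21/25, 1/1)
  emit 'a', narrow to [17/25, 21/25)
Step 3: interval [17/25, 21/25), width = 21/25 - 17/25 = 4/25
  'f': [17/25 + 4/25*0/1, 17/25 + 4/25*1/5) = [17/25, 89/125) <- contains code 87/125
  'a': [17/25 + 4/25*1/5, 17/25 + 4/25*3/5) = [89/125, 97/125)
  'b': [17/25 + 4/25*3/5, 17/25 + 4/25*1/1) = [97/125, 21/25)
  emit 'f', narrow to [17/25, 89/125)

Answer: symbol=b low=3/5 high=1/1
symbol=a low=17/25 high=21/25
symbol=f low=17/25 high=89/125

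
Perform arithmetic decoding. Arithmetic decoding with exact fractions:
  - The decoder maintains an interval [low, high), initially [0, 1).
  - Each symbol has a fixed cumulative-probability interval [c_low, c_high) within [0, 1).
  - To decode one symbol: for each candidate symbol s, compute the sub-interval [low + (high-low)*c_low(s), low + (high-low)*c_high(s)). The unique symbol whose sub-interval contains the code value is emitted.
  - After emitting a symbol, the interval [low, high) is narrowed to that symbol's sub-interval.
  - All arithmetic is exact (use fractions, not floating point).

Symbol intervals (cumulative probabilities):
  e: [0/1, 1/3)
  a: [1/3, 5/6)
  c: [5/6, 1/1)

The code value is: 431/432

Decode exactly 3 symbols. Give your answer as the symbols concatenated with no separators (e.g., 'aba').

Answer: ccc

Derivation:
Step 1: interval [0/1, 1/1), width = 1/1 - 0/1 = 1/1
  'e': [0/1 + 1/1*0/1, 0/1 + 1/1*1/3) = [0/1, 1/3)
  'a': [0/1 + 1/1*1/3, 0/1 + 1/1*5/6) = [1/3, 5/6)
  'c': [0/1 + 1/1*5/6, 0/1 + 1/1*1/1) = [5/6, 1/1) <- contains code 431/432
  emit 'c', narrow to [5/6, 1/1)
Step 2: interval [5/6, 1/1), width = 1/1 - 5/6 = 1/6
  'e': [5/6 + 1/6*0/1, 5/6 + 1/6*1/3) = [5/6, 8/9)
  'a': [5/6 + 1/6*1/3, 5/6 + 1/6*5/6) = [8/9, 35/36)
  'c': [5/6 + 1/6*5/6, 5/6 + 1/6*1/1) = [35/36, 1/1) <- contains code 431/432
  emit 'c', narrow to [35/36, 1/1)
Step 3: interval [35/36, 1/1), width = 1/1 - 35/36 = 1/36
  'e': [35/36 + 1/36*0/1, 35/36 + 1/36*1/3) = [35/36, 53/54)
  'a': [35/36 + 1/36*1/3, 35/36 + 1/36*5/6) = [53/54, 215/216)
  'c': [35/36 + 1/36*5/6, 35/36 + 1/36*1/1) = [215/216, 1/1) <- contains code 431/432
  emit 'c', narrow to [215/216, 1/1)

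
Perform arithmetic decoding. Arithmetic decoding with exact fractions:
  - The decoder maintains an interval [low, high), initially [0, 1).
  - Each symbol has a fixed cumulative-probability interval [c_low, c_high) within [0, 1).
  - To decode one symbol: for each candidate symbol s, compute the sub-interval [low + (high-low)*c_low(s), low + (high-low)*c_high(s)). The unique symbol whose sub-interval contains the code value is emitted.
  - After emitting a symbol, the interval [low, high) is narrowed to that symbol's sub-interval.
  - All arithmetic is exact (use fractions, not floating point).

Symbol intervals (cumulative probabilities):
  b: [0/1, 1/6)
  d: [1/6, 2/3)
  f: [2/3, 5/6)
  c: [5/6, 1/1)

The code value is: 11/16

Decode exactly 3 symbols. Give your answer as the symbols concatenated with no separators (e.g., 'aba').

Step 1: interval [0/1, 1/1), width = 1/1 - 0/1 = 1/1
  'b': [0/1 + 1/1*0/1, 0/1 + 1/1*1/6) = [0/1, 1/6)
  'd': [0/1 + 1/1*1/6, 0/1 + 1/1*2/3) = [1/6, 2/3)
  'f': [0/1 + 1/1*2/3, 0/1 + 1/1*5/6) = [2/3, 5/6) <- contains code 11/16
  'c': [0/1 + 1/1*5/6, 0/1 + 1/1*1/1) = [5/6, 1/1)
  emit 'f', narrow to [2/3, 5/6)
Step 2: interval [2/3, 5/6), width = 5/6 - 2/3 = 1/6
  'b': [2/3 + 1/6*0/1, 2/3 + 1/6*1/6) = [2/3, 25/36) <- contains code 11/16
  'd': [2/3 + 1/6*1/6, 2/3 + 1/6*2/3) = [25/36, 7/9)
  'f': [2/3 + 1/6*2/3, 2/3 + 1/6*5/6) = [7/9, 29/36)
  'c': [2/3 + 1/6*5/6, 2/3 + 1/6*1/1) = [29/36, 5/6)
  emit 'b', narrow to [2/3, 25/36)
Step 3: interval [2/3, 25/36), width = 25/36 - 2/3 = 1/36
  'b': [2/3 + 1/36*0/1, 2/3 + 1/36*1/6) = [2/3, 145/216)
  'd': [2/3 + 1/36*1/6, 2/3 + 1/36*2/3) = [145/216, 37/54)
  'f': [2/3 + 1/36*2/3, 2/3 + 1/36*5/6) = [37/54, 149/216) <- contains code 11/16
  'c': [2/3 + 1/36*5/6, 2/3 + 1/36*1/1) = [149/216, 25/36)
  emit 'f', narrow to [37/54, 149/216)

Answer: fbf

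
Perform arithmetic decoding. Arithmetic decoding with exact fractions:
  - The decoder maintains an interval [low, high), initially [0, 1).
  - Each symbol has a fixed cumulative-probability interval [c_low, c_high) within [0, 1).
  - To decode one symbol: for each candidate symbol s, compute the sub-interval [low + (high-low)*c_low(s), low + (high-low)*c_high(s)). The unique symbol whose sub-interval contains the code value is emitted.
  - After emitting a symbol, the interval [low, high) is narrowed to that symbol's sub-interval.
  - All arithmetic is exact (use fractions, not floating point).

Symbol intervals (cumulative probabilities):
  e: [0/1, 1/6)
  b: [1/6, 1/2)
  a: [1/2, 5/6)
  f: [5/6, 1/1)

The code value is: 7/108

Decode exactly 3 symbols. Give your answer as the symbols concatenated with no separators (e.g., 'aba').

Answer: eba

Derivation:
Step 1: interval [0/1, 1/1), width = 1/1 - 0/1 = 1/1
  'e': [0/1 + 1/1*0/1, 0/1 + 1/1*1/6) = [0/1, 1/6) <- contains code 7/108
  'b': [0/1 + 1/1*1/6, 0/1 + 1/1*1/2) = [1/6, 1/2)
  'a': [0/1 + 1/1*1/2, 0/1 + 1/1*5/6) = [1/2, 5/6)
  'f': [0/1 + 1/1*5/6, 0/1 + 1/1*1/1) = [5/6, 1/1)
  emit 'e', narrow to [0/1, 1/6)
Step 2: interval [0/1, 1/6), width = 1/6 - 0/1 = 1/6
  'e': [0/1 + 1/6*0/1, 0/1 + 1/6*1/6) = [0/1, 1/36)
  'b': [0/1 + 1/6*1/6, 0/1 + 1/6*1/2) = [1/36, 1/12) <- contains code 7/108
  'a': [0/1 + 1/6*1/2, 0/1 + 1/6*5/6) = [1/12, 5/36)
  'f': [0/1 + 1/6*5/6, 0/1 + 1/6*1/1) = [5/36, 1/6)
  emit 'b', narrow to [1/36, 1/12)
Step 3: interval [1/36, 1/12), width = 1/12 - 1/36 = 1/18
  'e': [1/36 + 1/18*0/1, 1/36 + 1/18*1/6) = [1/36, 1/27)
  'b': [1/36 + 1/18*1/6, 1/36 + 1/18*1/2) = [1/27, 1/18)
  'a': [1/36 + 1/18*1/2, 1/36 + 1/18*5/6) = [1/18, 2/27) <- contains code 7/108
  'f': [1/36 + 1/18*5/6, 1/36 + 1/18*1/1) = [2/27, 1/12)
  emit 'a', narrow to [1/18, 2/27)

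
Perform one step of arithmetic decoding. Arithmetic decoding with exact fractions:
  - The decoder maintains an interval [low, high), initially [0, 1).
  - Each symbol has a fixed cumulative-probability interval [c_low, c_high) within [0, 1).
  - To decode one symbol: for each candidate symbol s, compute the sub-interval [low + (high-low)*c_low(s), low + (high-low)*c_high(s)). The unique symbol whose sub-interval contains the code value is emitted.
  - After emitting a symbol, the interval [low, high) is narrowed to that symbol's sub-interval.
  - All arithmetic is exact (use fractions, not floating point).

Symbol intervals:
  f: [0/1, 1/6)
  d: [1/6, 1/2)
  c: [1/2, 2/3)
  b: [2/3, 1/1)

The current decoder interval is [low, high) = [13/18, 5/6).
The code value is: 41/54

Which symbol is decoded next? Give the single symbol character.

Interval width = high − low = 5/6 − 13/18 = 1/9
Scaled code = (code − low) / width = (41/54 − 13/18) / 1/9 = 1/3
  f: [0/1, 1/6) 
  d: [1/6, 1/2) ← scaled code falls here ✓
  c: [1/2, 2/3) 
  b: [2/3, 1/1) 

Answer: d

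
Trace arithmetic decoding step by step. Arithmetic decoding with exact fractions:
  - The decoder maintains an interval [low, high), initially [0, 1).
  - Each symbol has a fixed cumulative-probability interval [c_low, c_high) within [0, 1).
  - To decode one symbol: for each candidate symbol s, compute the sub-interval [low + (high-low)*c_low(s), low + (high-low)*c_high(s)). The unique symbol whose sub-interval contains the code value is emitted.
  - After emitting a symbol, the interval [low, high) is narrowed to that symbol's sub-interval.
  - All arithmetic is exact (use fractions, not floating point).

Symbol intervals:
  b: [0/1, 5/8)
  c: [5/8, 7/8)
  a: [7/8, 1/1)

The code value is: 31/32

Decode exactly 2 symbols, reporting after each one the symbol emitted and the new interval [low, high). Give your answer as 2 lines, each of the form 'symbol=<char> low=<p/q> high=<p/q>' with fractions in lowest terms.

Step 1: interval [0/1, 1/1), width = 1/1 - 0/1 = 1/1
  'b': [0/1 + 1/1*0/1, 0/1 + 1/1*5/8) = [0/1, 5/8)
  'c': [0/1 + 1/1*5/8, 0/1 + 1/1*7/8) = [5/8, 7/8)
  'a': [0/1 + 1/1*7/8, 0/1 + 1/1*1/1) = [7/8, 1/1) <- contains code 31/32
  emit 'a', narrow to [7/8, 1/1)
Step 2: interval [7/8, 1/1), width = 1/1 - 7/8 = 1/8
  'b': [7/8 + 1/8*0/1, 7/8 + 1/8*5/8) = [7/8, 61/64)
  'c': [7/8 + 1/8*5/8, 7/8 + 1/8*7/8) = [61/64, 63/64) <- contains code 31/32
  'a': [7/8 + 1/8*7/8, 7/8 + 1/8*1/1) = [63/64, 1/1)
  emit 'c', narrow to [61/64, 63/64)

Answer: symbol=a low=7/8 high=1/1
symbol=c low=61/64 high=63/64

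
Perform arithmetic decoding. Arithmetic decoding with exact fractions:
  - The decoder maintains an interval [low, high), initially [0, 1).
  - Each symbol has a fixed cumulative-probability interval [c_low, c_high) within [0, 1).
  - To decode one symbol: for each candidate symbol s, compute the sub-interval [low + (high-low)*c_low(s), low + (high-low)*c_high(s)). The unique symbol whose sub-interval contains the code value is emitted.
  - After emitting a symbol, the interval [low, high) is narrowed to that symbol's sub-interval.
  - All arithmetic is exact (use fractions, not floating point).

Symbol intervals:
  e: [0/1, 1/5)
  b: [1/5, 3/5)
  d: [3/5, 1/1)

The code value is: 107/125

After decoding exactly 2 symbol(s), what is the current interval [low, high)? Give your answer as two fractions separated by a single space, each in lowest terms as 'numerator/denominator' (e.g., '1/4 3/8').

Step 1: interval [0/1, 1/1), width = 1/1 - 0/1 = 1/1
  'e': [0/1 + 1/1*0/1, 0/1 + 1/1*1/5) = [0/1, 1/5)
  'b': [0/1 + 1/1*1/5, 0/1 + 1/1*3/5) = [1/5, 3/5)
  'd': [0/1 + 1/1*3/5, 0/1 + 1/1*1/1) = [3/5, 1/1) <- contains code 107/125
  emit 'd', narrow to [3/5, 1/1)
Step 2: interval [3/5, 1/1), width = 1/1 - 3/5 = 2/5
  'e': [3/5 + 2/5*0/1, 3/5 + 2/5*1/5) = [3/5, 17/25)
  'b': [3/5 + 2/5*1/5, 3/5 + 2/5*3/5) = [17/25, 21/25)
  'd': [3/5 + 2/5*3/5, 3/5 + 2/5*1/1) = [21/25, 1/1) <- contains code 107/125
  emit 'd', narrow to [21/25, 1/1)

Answer: 21/25 1/1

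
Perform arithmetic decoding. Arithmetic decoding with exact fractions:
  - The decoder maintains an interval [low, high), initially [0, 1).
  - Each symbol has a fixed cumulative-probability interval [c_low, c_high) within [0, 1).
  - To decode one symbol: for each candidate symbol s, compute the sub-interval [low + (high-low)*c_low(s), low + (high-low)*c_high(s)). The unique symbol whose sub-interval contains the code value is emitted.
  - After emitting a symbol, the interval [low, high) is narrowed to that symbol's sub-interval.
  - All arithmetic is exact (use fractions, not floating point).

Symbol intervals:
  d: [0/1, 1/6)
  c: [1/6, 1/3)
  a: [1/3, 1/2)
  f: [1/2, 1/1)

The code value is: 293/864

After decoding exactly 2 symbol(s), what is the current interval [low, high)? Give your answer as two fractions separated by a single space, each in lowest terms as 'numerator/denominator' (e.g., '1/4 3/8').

Step 1: interval [0/1, 1/1), width = 1/1 - 0/1 = 1/1
  'd': [0/1 + 1/1*0/1, 0/1 + 1/1*1/6) = [0/1, 1/6)
  'c': [0/1 + 1/1*1/6, 0/1 + 1/1*1/3) = [1/6, 1/3)
  'a': [0/1 + 1/1*1/3, 0/1 + 1/1*1/2) = [1/3, 1/2) <- contains code 293/864
  'f': [0/1 + 1/1*1/2, 0/1 + 1/1*1/1) = [1/2, 1/1)
  emit 'a', narrow to [1/3, 1/2)
Step 2: interval [1/3, 1/2), width = 1/2 - 1/3 = 1/6
  'd': [1/3 + 1/6*0/1, 1/3 + 1/6*1/6) = [1/3, 13/36) <- contains code 293/864
  'c': [1/3 + 1/6*1/6, 1/3 + 1/6*1/3) = [13/36, 7/18)
  'a': [1/3 + 1/6*1/3, 1/3 + 1/6*1/2) = [7/18, 5/12)
  'f': [1/3 + 1/6*1/2, 1/3 + 1/6*1/1) = [5/12, 1/2)
  emit 'd', narrow to [1/3, 13/36)

Answer: 1/3 13/36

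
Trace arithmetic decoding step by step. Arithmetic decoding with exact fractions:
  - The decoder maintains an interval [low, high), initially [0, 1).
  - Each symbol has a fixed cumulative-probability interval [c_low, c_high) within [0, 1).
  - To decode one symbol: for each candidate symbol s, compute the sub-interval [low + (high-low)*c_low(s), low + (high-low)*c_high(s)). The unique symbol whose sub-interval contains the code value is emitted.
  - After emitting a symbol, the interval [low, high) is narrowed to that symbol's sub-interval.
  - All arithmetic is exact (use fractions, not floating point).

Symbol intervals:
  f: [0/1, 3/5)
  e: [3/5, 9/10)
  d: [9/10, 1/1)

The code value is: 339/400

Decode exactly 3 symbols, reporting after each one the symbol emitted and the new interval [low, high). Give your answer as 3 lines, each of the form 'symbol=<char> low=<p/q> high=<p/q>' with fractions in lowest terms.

Answer: symbol=e low=3/5 high=9/10
symbol=e low=39/50 high=87/100
symbol=e low=417/500 high=861/1000

Derivation:
Step 1: interval [0/1, 1/1), width = 1/1 - 0/1 = 1/1
  'f': [0/1 + 1/1*0/1, 0/1 + 1/1*3/5) = [0/1, 3/5)
  'e': [0/1 + 1/1*3/5, 0/1 + 1/1*9/10) = [3/5, 9/10) <- contains code 339/400
  'd': [0/1 + 1/1*9/10, 0/1 + 1/1*1/1) = [9/10, 1/1)
  emit 'e', narrow to [3/5, 9/10)
Step 2: interval [3/5, 9/10), width = 9/10 - 3/5 = 3/10
  'f': [3/5 + 3/10*0/1, 3/5 + 3/10*3/5) = [3/5, 39/50)
  'e': [3/5 + 3/10*3/5, 3/5 + 3/10*9/10) = [39/50, 87/100) <- contains code 339/400
  'd': [3/5 + 3/10*9/10, 3/5 + 3/10*1/1) = [87/100, 9/10)
  emit 'e', narrow to [39/50, 87/100)
Step 3: interval [39/50, 87/100), width = 87/100 - 39/50 = 9/100
  'f': [39/50 + 9/100*0/1, 39/50 + 9/100*3/5) = [39/50, 417/500)
  'e': [39/50 + 9/100*3/5, 39/50 + 9/100*9/10) = [417/500, 861/1000) <- contains code 339/400
  'd': [39/50 + 9/100*9/10, 39/50 + 9/100*1/1) = [861/1000, 87/100)
  emit 'e', narrow to [417/500, 861/1000)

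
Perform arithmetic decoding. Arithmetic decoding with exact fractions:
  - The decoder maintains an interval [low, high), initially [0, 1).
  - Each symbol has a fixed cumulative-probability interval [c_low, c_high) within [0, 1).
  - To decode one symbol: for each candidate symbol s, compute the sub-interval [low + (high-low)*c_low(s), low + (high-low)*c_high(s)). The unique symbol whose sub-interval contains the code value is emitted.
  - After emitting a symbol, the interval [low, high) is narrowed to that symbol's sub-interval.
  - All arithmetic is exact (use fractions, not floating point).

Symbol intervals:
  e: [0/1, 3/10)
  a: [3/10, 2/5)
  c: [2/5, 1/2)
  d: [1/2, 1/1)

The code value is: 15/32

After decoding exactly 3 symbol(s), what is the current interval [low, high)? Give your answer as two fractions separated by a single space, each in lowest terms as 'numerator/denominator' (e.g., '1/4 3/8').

Step 1: interval [0/1, 1/1), width = 1/1 - 0/1 = 1/1
  'e': [0/1 + 1/1*0/1, 0/1 + 1/1*3/10) = [0/1, 3/10)
  'a': [0/1 + 1/1*3/10, 0/1 + 1/1*2/5) = [3/10, 2/5)
  'c': [0/1 + 1/1*2/5, 0/1 + 1/1*1/2) = [2/5, 1/2) <- contains code 15/32
  'd': [0/1 + 1/1*1/2, 0/1 + 1/1*1/1) = [1/2, 1/1)
  emit 'c', narrow to [2/5, 1/2)
Step 2: interval [2/5, 1/2), width = 1/2 - 2/5 = 1/10
  'e': [2/5 + 1/10*0/1, 2/5 + 1/10*3/10) = [2/5, 43/100)
  'a': [2/5 + 1/10*3/10, 2/5 + 1/10*2/5) = [43/100, 11/25)
  'c': [2/5 + 1/10*2/5, 2/5 + 1/10*1/2) = [11/25, 9/20)
  'd': [2/5 + 1/10*1/2, 2/5 + 1/10*1/1) = [9/20, 1/2) <- contains code 15/32
  emit 'd', narrow to [9/20, 1/2)
Step 3: interval [9/20, 1/2), width = 1/2 - 9/20 = 1/20
  'e': [9/20 + 1/20*0/1, 9/20 + 1/20*3/10) = [9/20, 93/200)
  'a': [9/20 + 1/20*3/10, 9/20 + 1/20*2/5) = [93/200, 47/100) <- contains code 15/32
  'c': [9/20 + 1/20*2/5, 9/20 + 1/20*1/2) = [47/100, 19/40)
  'd': [9/20 + 1/20*1/2, 9/20 + 1/20*1/1) = [19/40, 1/2)
  emit 'a', narrow to [93/200, 47/100)

Answer: 93/200 47/100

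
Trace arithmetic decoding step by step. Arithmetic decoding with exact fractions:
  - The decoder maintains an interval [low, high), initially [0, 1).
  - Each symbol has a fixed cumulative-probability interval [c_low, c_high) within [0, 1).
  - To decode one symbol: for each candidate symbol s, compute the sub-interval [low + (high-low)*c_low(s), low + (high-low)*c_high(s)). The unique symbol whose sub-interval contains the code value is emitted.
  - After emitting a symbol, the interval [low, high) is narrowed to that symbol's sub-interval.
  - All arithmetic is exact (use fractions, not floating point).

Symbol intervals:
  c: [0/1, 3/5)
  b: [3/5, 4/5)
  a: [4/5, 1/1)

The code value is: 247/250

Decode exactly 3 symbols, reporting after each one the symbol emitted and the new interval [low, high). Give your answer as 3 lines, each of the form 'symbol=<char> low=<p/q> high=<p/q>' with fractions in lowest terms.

Step 1: interval [0/1, 1/1), width = 1/1 - 0/1 = 1/1
  'c': [0/1 + 1/1*0/1, 0/1 + 1/1*3/5) = [0/1, 3/5)
  'b': [0/1 + 1/1*3/5, 0/1 + 1/1*4/5) = [3/5, 4/5)
  'a': [0/1 + 1/1*4/5, 0/1 + 1/1*1/1) = [4/5, 1/1) <- contains code 247/250
  emit 'a', narrow to [4/5, 1/1)
Step 2: interval [4/5, 1/1), width = 1/1 - 4/5 = 1/5
  'c': [4/5 + 1/5*0/1, 4/5 + 1/5*3/5) = [4/5, 23/25)
  'b': [4/5 + 1/5*3/5, 4/5 + 1/5*4/5) = [23/25, 24/25)
  'a': [4/5 + 1/5*4/5, 4/5 + 1/5*1/1) = [24/25, 1/1) <- contains code 247/250
  emit 'a', narrow to [24/25, 1/1)
Step 3: interval [24/25, 1/1), width = 1/1 - 24/25 = 1/25
  'c': [24/25 + 1/25*0/1, 24/25 + 1/25*3/5) = [24/25, 123/125)
  'b': [24/25 + 1/25*3/5, 24/25 + 1/25*4/5) = [123/125, 124/125) <- contains code 247/250
  'a': [24/25 + 1/25*4/5, 24/25 + 1/25*1/1) = [124/125, 1/1)
  emit 'b', narrow to [123/125, 124/125)

Answer: symbol=a low=4/5 high=1/1
symbol=a low=24/25 high=1/1
symbol=b low=123/125 high=124/125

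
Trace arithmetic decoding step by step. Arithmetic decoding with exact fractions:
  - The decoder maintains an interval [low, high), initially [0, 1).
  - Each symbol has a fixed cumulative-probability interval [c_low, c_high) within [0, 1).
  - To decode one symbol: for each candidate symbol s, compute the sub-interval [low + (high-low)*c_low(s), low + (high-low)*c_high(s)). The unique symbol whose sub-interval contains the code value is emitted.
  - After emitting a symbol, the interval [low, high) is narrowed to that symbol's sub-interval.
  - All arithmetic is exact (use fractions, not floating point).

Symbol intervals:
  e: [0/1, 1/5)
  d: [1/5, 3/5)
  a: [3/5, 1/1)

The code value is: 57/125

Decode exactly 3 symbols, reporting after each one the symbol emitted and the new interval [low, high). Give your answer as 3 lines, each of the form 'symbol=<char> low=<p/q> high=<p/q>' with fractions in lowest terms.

Step 1: interval [0/1, 1/1), width = 1/1 - 0/1 = 1/1
  'e': [0/1 + 1/1*0/1, 0/1 + 1/1*1/5) = [0/1, 1/5)
  'd': [0/1 + 1/1*1/5, 0/1 + 1/1*3/5) = [1/5, 3/5) <- contains code 57/125
  'a': [0/1 + 1/1*3/5, 0/1 + 1/1*1/1) = [3/5, 1/1)
  emit 'd', narrow to [1/5, 3/5)
Step 2: interval [1/5, 3/5), width = 3/5 - 1/5 = 2/5
  'e': [1/5 + 2/5*0/1, 1/5 + 2/5*1/5) = [1/5, 7/25)
  'd': [1/5 + 2/5*1/5, 1/5 + 2/5*3/5) = [7/25, 11/25)
  'a': [1/5 + 2/5*3/5, 1/5 + 2/5*1/1) = [11/25, 3/5) <- contains code 57/125
  emit 'a', narrow to [11/25, 3/5)
Step 3: interval [11/25, 3/5), width = 3/5 - 11/25 = 4/25
  'e': [11/25 + 4/25*0/1, 11/25 + 4/25*1/5) = [11/25, 59/125) <- contains code 57/125
  'd': [11/25 + 4/25*1/5, 11/25 + 4/25*3/5) = [59/125, 67/125)
  'a': [11/25 + 4/25*3/5, 11/25 + 4/25*1/1) = [67/125, 3/5)
  emit 'e', narrow to [11/25, 59/125)

Answer: symbol=d low=1/5 high=3/5
symbol=a low=11/25 high=3/5
symbol=e low=11/25 high=59/125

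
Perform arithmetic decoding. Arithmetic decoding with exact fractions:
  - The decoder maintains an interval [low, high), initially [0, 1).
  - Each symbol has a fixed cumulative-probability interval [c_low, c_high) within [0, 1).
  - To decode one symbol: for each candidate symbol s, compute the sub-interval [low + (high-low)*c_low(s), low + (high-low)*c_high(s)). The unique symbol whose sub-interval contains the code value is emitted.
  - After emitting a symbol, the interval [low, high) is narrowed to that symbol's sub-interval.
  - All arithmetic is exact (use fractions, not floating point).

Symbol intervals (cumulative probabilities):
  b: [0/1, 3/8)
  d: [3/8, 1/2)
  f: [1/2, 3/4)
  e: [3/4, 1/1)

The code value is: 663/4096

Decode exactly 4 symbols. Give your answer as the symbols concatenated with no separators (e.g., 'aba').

Step 1: interval [0/1, 1/1), width = 1/1 - 0/1 = 1/1
  'b': [0/1 + 1/1*0/1, 0/1 + 1/1*3/8) = [0/1, 3/8) <- contains code 663/4096
  'd': [0/1 + 1/1*3/8, 0/1 + 1/1*1/2) = [3/8, 1/2)
  'f': [0/1 + 1/1*1/2, 0/1 + 1/1*3/4) = [1/2, 3/4)
  'e': [0/1 + 1/1*3/4, 0/1 + 1/1*1/1) = [3/4, 1/1)
  emit 'b', narrow to [0/1, 3/8)
Step 2: interval [0/1, 3/8), width = 3/8 - 0/1 = 3/8
  'b': [0/1 + 3/8*0/1, 0/1 + 3/8*3/8) = [0/1, 9/64)
  'd': [0/1 + 3/8*3/8, 0/1 + 3/8*1/2) = [9/64, 3/16) <- contains code 663/4096
  'f': [0/1 + 3/8*1/2, 0/1 + 3/8*3/4) = [3/16, 9/32)
  'e': [0/1 + 3/8*3/4, 0/1 + 3/8*1/1) = [9/32, 3/8)
  emit 'd', narrow to [9/64, 3/16)
Step 3: interval [9/64, 3/16), width = 3/16 - 9/64 = 3/64
  'b': [9/64 + 3/64*0/1, 9/64 + 3/64*3/8) = [9/64, 81/512)
  'd': [9/64 + 3/64*3/8, 9/64 + 3/64*1/2) = [81/512, 21/128) <- contains code 663/4096
  'f': [9/64 + 3/64*1/2, 9/64 + 3/64*3/4) = [21/128, 45/256)
  'e': [9/64 + 3/64*3/4, 9/64 + 3/64*1/1) = [45/256, 3/16)
  emit 'd', narrow to [81/512, 21/128)
Step 4: interval [81/512, 21/128), width = 21/128 - 81/512 = 3/512
  'b': [81/512 + 3/512*0/1, 81/512 + 3/512*3/8) = [81/512, 657/4096)
  'd': [81/512 + 3/512*3/8, 81/512 + 3/512*1/2) = [657/4096, 165/1024)
  'f': [81/512 + 3/512*1/2, 81/512 + 3/512*3/4) = [165/1024, 333/2048) <- contains code 663/4096
  'e': [81/512 + 3/512*3/4, 81/512 + 3/512*1/1) = [333/2048, 21/128)
  emit 'f', narrow to [165/1024, 333/2048)

Answer: bddf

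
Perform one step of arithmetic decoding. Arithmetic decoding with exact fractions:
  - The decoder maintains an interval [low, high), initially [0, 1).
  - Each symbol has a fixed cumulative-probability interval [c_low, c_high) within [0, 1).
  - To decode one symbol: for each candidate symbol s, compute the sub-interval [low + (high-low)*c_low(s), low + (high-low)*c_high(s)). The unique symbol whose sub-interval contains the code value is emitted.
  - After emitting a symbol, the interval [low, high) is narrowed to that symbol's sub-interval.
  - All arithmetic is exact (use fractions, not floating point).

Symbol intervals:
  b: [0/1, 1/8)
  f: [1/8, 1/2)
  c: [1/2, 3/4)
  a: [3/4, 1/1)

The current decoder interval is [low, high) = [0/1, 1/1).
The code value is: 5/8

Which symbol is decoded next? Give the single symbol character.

Interval width = high − low = 1/1 − 0/1 = 1/1
Scaled code = (code − low) / width = (5/8 − 0/1) / 1/1 = 5/8
  b: [0/1, 1/8) 
  f: [1/8, 1/2) 
  c: [1/2, 3/4) ← scaled code falls here ✓
  a: [3/4, 1/1) 

Answer: c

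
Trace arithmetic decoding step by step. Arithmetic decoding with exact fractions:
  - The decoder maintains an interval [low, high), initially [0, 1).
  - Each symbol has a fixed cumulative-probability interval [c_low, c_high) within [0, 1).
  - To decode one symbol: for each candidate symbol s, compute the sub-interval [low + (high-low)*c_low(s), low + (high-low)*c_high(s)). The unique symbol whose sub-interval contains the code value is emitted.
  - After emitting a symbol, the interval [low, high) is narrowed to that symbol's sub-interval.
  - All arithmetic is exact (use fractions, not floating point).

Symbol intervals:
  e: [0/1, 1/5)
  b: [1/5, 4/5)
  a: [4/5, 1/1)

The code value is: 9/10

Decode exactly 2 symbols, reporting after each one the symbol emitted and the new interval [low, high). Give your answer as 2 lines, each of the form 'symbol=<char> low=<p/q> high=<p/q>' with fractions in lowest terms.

Answer: symbol=a low=4/5 high=1/1
symbol=b low=21/25 high=24/25

Derivation:
Step 1: interval [0/1, 1/1), width = 1/1 - 0/1 = 1/1
  'e': [0/1 + 1/1*0/1, 0/1 + 1/1*1/5) = [0/1, 1/5)
  'b': [0/1 + 1/1*1/5, 0/1 + 1/1*4/5) = [1/5, 4/5)
  'a': [0/1 + 1/1*4/5, 0/1 + 1/1*1/1) = [4/5, 1/1) <- contains code 9/10
  emit 'a', narrow to [4/5, 1/1)
Step 2: interval [4/5, 1/1), width = 1/1 - 4/5 = 1/5
  'e': [4/5 + 1/5*0/1, 4/5 + 1/5*1/5) = [4/5, 21/25)
  'b': [4/5 + 1/5*1/5, 4/5 + 1/5*4/5) = [21/25, 24/25) <- contains code 9/10
  'a': [4/5 + 1/5*4/5, 4/5 + 1/5*1/1) = [24/25, 1/1)
  emit 'b', narrow to [21/25, 24/25)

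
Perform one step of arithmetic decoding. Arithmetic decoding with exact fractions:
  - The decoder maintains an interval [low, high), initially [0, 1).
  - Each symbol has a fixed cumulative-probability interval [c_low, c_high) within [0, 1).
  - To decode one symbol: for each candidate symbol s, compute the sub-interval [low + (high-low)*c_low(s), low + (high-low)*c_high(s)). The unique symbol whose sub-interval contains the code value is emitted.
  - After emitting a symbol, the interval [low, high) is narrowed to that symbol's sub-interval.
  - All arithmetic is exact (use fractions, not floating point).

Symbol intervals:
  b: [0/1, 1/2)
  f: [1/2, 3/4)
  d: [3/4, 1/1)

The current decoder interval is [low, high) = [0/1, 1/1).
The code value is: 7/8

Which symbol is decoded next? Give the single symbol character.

Interval width = high − low = 1/1 − 0/1 = 1/1
Scaled code = (code − low) / width = (7/8 − 0/1) / 1/1 = 7/8
  b: [0/1, 1/2) 
  f: [1/2, 3/4) 
  d: [3/4, 1/1) ← scaled code falls here ✓

Answer: d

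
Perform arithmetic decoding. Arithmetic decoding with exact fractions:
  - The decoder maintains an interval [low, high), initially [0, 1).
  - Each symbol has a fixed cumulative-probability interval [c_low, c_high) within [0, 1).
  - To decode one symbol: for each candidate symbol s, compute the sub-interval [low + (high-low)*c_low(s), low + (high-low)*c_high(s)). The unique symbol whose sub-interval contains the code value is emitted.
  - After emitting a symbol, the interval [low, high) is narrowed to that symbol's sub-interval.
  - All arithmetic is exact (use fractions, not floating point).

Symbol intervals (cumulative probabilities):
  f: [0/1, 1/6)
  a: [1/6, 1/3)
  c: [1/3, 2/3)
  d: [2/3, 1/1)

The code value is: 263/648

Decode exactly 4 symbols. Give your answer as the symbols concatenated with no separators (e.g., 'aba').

Step 1: interval [0/1, 1/1), width = 1/1 - 0/1 = 1/1
  'f': [0/1 + 1/1*0/1, 0/1 + 1/1*1/6) = [0/1, 1/6)
  'a': [0/1 + 1/1*1/6, 0/1 + 1/1*1/3) = [1/6, 1/3)
  'c': [0/1 + 1/1*1/3, 0/1 + 1/1*2/3) = [1/3, 2/3) <- contains code 263/648
  'd': [0/1 + 1/1*2/3, 0/1 + 1/1*1/1) = [2/3, 1/1)
  emit 'c', narrow to [1/3, 2/3)
Step 2: interval [1/3, 2/3), width = 2/3 - 1/3 = 1/3
  'f': [1/3 + 1/3*0/1, 1/3 + 1/3*1/6) = [1/3, 7/18)
  'a': [1/3 + 1/3*1/6, 1/3 + 1/3*1/3) = [7/18, 4/9) <- contains code 263/648
  'c': [1/3 + 1/3*1/3, 1/3 + 1/3*2/3) = [4/9, 5/9)
  'd': [1/3 + 1/3*2/3, 1/3 + 1/3*1/1) = [5/9, 2/3)
  emit 'a', narrow to [7/18, 4/9)
Step 3: interval [7/18, 4/9), width = 4/9 - 7/18 = 1/18
  'f': [7/18 + 1/18*0/1, 7/18 + 1/18*1/6) = [7/18, 43/108)
  'a': [7/18 + 1/18*1/6, 7/18 + 1/18*1/3) = [43/108, 11/27) <- contains code 263/648
  'c': [7/18 + 1/18*1/3, 7/18 + 1/18*2/3) = [11/27, 23/54)
  'd': [7/18 + 1/18*2/3, 7/18 + 1/18*1/1) = [23/54, 4/9)
  emit 'a', narrow to [43/108, 11/27)
Step 4: interval [43/108, 11/27), width = 11/27 - 43/108 = 1/108
  'f': [43/108 + 1/108*0/1, 43/108 + 1/108*1/6) = [43/108, 259/648)
  'a': [43/108 + 1/108*1/6, 43/108 + 1/108*1/3) = [259/648, 65/162)
  'c': [43/108 + 1/108*1/3, 43/108 + 1/108*2/3) = [65/162, 131/324)
  'd': [43/108 + 1/108*2/3, 43/108 + 1/108*1/1) = [131/324, 11/27) <- contains code 263/648
  emit 'd', narrow to [131/324, 11/27)

Answer: caad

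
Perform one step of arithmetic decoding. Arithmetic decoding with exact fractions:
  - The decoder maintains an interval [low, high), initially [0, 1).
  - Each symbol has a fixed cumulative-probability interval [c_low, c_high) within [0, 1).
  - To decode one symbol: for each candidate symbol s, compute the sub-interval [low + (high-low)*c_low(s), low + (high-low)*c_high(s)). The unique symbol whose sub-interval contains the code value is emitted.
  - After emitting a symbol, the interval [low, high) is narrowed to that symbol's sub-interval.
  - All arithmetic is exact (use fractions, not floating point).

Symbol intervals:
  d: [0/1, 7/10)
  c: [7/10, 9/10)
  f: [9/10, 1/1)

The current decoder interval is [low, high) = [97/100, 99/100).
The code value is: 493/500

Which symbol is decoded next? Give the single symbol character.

Interval width = high − low = 99/100 − 97/100 = 1/50
Scaled code = (code − low) / width = (493/500 − 97/100) / 1/50 = 4/5
  d: [0/1, 7/10) 
  c: [7/10, 9/10) ← scaled code falls here ✓
  f: [9/10, 1/1) 

Answer: c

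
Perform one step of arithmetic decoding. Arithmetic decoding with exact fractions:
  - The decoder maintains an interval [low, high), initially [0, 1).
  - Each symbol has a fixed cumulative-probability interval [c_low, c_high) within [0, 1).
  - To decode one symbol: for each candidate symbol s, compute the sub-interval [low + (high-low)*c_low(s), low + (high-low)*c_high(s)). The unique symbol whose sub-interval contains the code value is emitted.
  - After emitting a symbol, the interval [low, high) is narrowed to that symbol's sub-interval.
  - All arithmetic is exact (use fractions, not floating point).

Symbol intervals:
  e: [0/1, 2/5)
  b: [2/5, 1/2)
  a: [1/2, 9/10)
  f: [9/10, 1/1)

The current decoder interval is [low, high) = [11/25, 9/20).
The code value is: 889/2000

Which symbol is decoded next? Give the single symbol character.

Interval width = high − low = 9/20 − 11/25 = 1/100
Scaled code = (code − low) / width = (889/2000 − 11/25) / 1/100 = 9/20
  e: [0/1, 2/5) 
  b: [2/5, 1/2) ← scaled code falls here ✓
  a: [1/2, 9/10) 
  f: [9/10, 1/1) 

Answer: b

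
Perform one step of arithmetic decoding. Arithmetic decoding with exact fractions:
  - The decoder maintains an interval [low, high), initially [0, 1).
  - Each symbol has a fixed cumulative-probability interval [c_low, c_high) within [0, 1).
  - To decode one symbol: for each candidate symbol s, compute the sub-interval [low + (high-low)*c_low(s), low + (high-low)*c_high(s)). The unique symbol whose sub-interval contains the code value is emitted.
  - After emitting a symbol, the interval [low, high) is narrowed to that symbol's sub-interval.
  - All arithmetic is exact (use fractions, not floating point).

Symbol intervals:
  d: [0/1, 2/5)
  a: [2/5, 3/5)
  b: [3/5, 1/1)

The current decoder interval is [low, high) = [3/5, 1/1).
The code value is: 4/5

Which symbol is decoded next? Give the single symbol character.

Answer: a

Derivation:
Interval width = high − low = 1/1 − 3/5 = 2/5
Scaled code = (code − low) / width = (4/5 − 3/5) / 2/5 = 1/2
  d: [0/1, 2/5) 
  a: [2/5, 3/5) ← scaled code falls here ✓
  b: [3/5, 1/1) 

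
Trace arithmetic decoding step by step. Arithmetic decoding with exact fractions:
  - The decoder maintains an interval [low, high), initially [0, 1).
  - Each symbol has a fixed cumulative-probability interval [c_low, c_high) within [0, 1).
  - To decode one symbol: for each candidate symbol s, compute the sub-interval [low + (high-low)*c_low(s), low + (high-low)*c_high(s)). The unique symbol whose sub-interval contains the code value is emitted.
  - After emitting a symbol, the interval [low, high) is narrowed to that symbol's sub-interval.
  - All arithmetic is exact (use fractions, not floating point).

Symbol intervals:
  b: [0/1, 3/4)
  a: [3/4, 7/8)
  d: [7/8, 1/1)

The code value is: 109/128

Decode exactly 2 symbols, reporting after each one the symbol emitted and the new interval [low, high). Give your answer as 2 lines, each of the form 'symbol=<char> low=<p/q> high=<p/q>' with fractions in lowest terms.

Answer: symbol=a low=3/4 high=7/8
symbol=a low=27/32 high=55/64

Derivation:
Step 1: interval [0/1, 1/1), width = 1/1 - 0/1 = 1/1
  'b': [0/1 + 1/1*0/1, 0/1 + 1/1*3/4) = [0/1, 3/4)
  'a': [0/1 + 1/1*3/4, 0/1 + 1/1*7/8) = [3/4, 7/8) <- contains code 109/128
  'd': [0/1 + 1/1*7/8, 0/1 + 1/1*1/1) = [7/8, 1/1)
  emit 'a', narrow to [3/4, 7/8)
Step 2: interval [3/4, 7/8), width = 7/8 - 3/4 = 1/8
  'b': [3/4 + 1/8*0/1, 3/4 + 1/8*3/4) = [3/4, 27/32)
  'a': [3/4 + 1/8*3/4, 3/4 + 1/8*7/8) = [27/32, 55/64) <- contains code 109/128
  'd': [3/4 + 1/8*7/8, 3/4 + 1/8*1/1) = [55/64, 7/8)
  emit 'a', narrow to [27/32, 55/64)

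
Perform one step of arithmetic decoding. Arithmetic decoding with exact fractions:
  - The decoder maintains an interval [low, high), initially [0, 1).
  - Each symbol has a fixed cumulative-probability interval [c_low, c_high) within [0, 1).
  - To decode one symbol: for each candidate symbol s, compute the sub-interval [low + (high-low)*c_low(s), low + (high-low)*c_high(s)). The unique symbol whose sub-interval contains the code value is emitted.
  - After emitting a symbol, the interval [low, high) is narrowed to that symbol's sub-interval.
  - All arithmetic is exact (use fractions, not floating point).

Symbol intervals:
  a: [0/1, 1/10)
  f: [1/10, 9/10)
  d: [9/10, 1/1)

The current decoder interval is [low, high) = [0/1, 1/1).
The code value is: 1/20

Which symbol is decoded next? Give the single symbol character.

Answer: a

Derivation:
Interval width = high − low = 1/1 − 0/1 = 1/1
Scaled code = (code − low) / width = (1/20 − 0/1) / 1/1 = 1/20
  a: [0/1, 1/10) ← scaled code falls here ✓
  f: [1/10, 9/10) 
  d: [9/10, 1/1) 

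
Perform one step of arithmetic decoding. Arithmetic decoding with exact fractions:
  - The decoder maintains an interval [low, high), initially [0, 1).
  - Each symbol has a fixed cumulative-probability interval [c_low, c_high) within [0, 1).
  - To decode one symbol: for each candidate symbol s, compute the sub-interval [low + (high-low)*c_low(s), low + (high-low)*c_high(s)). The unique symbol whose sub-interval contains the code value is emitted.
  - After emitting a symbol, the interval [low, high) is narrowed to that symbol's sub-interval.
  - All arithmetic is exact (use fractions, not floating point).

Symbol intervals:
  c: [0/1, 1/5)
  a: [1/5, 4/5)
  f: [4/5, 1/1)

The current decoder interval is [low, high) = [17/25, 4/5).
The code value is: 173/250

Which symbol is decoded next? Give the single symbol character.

Answer: c

Derivation:
Interval width = high − low = 4/5 − 17/25 = 3/25
Scaled code = (code − low) / width = (173/250 − 17/25) / 3/25 = 1/10
  c: [0/1, 1/5) ← scaled code falls here ✓
  a: [1/5, 4/5) 
  f: [4/5, 1/1) 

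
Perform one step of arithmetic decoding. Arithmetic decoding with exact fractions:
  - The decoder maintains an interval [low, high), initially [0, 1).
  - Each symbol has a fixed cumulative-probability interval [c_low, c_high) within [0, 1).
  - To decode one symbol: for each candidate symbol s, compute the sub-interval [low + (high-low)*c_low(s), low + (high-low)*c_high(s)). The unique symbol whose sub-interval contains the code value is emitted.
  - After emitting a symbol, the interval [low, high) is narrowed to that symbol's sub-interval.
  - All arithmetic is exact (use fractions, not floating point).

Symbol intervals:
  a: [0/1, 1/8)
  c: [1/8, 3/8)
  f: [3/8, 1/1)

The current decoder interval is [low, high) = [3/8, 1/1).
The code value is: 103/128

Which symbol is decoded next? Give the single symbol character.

Interval width = high − low = 1/1 − 3/8 = 5/8
Scaled code = (code − low) / width = (103/128 − 3/8) / 5/8 = 11/16
  a: [0/1, 1/8) 
  c: [1/8, 3/8) 
  f: [3/8, 1/1) ← scaled code falls here ✓

Answer: f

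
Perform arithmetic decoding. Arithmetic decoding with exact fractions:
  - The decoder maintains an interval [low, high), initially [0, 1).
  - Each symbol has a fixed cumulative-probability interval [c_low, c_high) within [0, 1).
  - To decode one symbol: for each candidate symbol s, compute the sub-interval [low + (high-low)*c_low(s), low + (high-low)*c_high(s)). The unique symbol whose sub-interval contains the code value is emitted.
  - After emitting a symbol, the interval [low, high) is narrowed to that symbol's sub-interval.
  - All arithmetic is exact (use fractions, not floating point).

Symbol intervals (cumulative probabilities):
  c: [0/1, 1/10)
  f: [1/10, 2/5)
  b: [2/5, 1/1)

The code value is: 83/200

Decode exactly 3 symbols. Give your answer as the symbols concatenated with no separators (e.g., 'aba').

Step 1: interval [0/1, 1/1), width = 1/1 - 0/1 = 1/1
  'c': [0/1 + 1/1*0/1, 0/1 + 1/1*1/10) = [0/1, 1/10)
  'f': [0/1 + 1/1*1/10, 0/1 + 1/1*2/5) = [1/10, 2/5)
  'b': [0/1 + 1/1*2/5, 0/1 + 1/1*1/1) = [2/5, 1/1) <- contains code 83/200
  emit 'b', narrow to [2/5, 1/1)
Step 2: interval [2/5, 1/1), width = 1/1 - 2/5 = 3/5
  'c': [2/5 + 3/5*0/1, 2/5 + 3/5*1/10) = [2/5, 23/50) <- contains code 83/200
  'f': [2/5 + 3/5*1/10, 2/5 + 3/5*2/5) = [23/50, 16/25)
  'b': [2/5 + 3/5*2/5, 2/5 + 3/5*1/1) = [16/25, 1/1)
  emit 'c', narrow to [2/5, 23/50)
Step 3: interval [2/5, 23/50), width = 23/50 - 2/5 = 3/50
  'c': [2/5 + 3/50*0/1, 2/5 + 3/50*1/10) = [2/5, 203/500)
  'f': [2/5 + 3/50*1/10, 2/5 + 3/50*2/5) = [203/500, 53/125) <- contains code 83/200
  'b': [2/5 + 3/50*2/5, 2/5 + 3/50*1/1) = [53/125, 23/50)
  emit 'f', narrow to [203/500, 53/125)

Answer: bcf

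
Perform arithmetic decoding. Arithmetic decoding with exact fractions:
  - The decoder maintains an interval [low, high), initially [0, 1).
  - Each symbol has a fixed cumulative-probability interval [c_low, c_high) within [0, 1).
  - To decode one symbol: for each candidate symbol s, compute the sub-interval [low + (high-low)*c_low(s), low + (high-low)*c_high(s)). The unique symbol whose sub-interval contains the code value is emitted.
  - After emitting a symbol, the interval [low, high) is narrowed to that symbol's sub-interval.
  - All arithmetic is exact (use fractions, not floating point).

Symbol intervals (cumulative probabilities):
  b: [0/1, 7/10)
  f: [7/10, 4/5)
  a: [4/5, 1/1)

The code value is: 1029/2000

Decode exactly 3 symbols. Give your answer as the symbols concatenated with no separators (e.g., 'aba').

Answer: bfb

Derivation:
Step 1: interval [0/1, 1/1), width = 1/1 - 0/1 = 1/1
  'b': [0/1 + 1/1*0/1, 0/1 + 1/1*7/10) = [0/1, 7/10) <- contains code 1029/2000
  'f': [0/1 + 1/1*7/10, 0/1 + 1/1*4/5) = [7/10, 4/5)
  'a': [0/1 + 1/1*4/5, 0/1 + 1/1*1/1) = [4/5, 1/1)
  emit 'b', narrow to [0/1, 7/10)
Step 2: interval [0/1, 7/10), width = 7/10 - 0/1 = 7/10
  'b': [0/1 + 7/10*0/1, 0/1 + 7/10*7/10) = [0/1, 49/100)
  'f': [0/1 + 7/10*7/10, 0/1 + 7/10*4/5) = [49/100, 14/25) <- contains code 1029/2000
  'a': [0/1 + 7/10*4/5, 0/1 + 7/10*1/1) = [14/25, 7/10)
  emit 'f', narrow to [49/100, 14/25)
Step 3: interval [49/100, 14/25), width = 14/25 - 49/100 = 7/100
  'b': [49/100 + 7/100*0/1, 49/100 + 7/100*7/10) = [49/100, 539/1000) <- contains code 1029/2000
  'f': [49/100 + 7/100*7/10, 49/100 + 7/100*4/5) = [539/1000, 273/500)
  'a': [49/100 + 7/100*4/5, 49/100 + 7/100*1/1) = [273/500, 14/25)
  emit 'b', narrow to [49/100, 539/1000)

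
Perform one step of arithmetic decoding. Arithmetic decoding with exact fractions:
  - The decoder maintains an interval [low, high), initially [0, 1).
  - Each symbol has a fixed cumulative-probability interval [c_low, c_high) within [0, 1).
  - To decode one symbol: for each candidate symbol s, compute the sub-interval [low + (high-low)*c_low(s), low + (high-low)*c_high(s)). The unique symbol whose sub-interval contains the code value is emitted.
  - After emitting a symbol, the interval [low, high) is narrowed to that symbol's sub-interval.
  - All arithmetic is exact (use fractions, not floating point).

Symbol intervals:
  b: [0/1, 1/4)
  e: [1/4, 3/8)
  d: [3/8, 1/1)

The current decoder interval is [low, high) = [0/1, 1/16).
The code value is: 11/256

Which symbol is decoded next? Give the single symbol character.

Answer: d

Derivation:
Interval width = high − low = 1/16 − 0/1 = 1/16
Scaled code = (code − low) / width = (11/256 − 0/1) / 1/16 = 11/16
  b: [0/1, 1/4) 
  e: [1/4, 3/8) 
  d: [3/8, 1/1) ← scaled code falls here ✓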